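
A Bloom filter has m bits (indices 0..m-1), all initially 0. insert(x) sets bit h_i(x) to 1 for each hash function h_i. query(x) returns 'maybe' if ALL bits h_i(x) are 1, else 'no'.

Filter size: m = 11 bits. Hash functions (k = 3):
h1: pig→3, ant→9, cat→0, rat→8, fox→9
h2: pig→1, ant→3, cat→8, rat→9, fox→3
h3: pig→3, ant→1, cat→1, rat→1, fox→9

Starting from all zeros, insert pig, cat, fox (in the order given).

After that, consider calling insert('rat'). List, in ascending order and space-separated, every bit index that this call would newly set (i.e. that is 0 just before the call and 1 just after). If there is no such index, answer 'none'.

Start: bits=00000000000
After insert 'pig': sets bits 1 3 -> bits=01010000000
After insert 'cat': sets bits 0 1 8 -> bits=11010000100
After insert 'fox': sets bits 3 9 -> bits=11010000110
insert 'rat' would touch bits 1 8 9; currently bit1=1, bit8=1, bit9=1
Bits that are 0 among those (would change 0->1): none

Answer: none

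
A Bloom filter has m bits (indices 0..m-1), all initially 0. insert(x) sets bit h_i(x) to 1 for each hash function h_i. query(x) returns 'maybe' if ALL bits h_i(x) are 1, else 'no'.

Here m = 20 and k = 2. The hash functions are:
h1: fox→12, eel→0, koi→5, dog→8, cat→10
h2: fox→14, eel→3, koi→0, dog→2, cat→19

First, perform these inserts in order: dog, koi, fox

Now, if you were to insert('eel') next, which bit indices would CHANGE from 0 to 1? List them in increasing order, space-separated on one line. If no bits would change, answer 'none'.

Answer: 3

Derivation:
Start: bits=00000000000000000000
After insert 'dog': sets bits 2 8 -> bits=00100000100000000000
After insert 'koi': sets bits 0 5 -> bits=10100100100000000000
After insert 'fox': sets bits 12 14 -> bits=10100100100010100000
insert 'eel' would touch bits 0 3; currently bit0=1, bit3=0
Bits that are 0 among those (would change 0->1): 3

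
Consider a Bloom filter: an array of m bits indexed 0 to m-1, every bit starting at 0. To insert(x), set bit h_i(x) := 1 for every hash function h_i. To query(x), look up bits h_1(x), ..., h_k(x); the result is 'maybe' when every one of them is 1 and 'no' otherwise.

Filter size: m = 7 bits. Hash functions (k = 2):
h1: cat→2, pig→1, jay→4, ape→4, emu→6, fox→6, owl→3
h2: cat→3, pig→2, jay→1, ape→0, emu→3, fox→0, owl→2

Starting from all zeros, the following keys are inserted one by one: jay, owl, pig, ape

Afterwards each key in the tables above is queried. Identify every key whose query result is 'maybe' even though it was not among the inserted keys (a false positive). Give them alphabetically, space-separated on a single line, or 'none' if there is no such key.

Start: bits=0000000
After insert 'jay': sets bits 1 4 -> bits=0100100
After insert 'owl': sets bits 2 3 -> bits=0111100
After insert 'pig': sets bits 1 2 -> bits=0111100
After insert 'ape': sets bits 0 4 -> bits=1111100
Not inserted: cat emu fox — query each against bits=1111100:
query cat: checks bit2=1, bit3=1 (all 1) -> maybe => FALSE POSITIVE
query emu: checks bit3=1, bit6=0 (has a 0) -> no => not a false positive
query fox: checks bit0=1, bit6=0 (has a 0) -> no => not a false positive
False positives (alphabetical): cat

Answer: cat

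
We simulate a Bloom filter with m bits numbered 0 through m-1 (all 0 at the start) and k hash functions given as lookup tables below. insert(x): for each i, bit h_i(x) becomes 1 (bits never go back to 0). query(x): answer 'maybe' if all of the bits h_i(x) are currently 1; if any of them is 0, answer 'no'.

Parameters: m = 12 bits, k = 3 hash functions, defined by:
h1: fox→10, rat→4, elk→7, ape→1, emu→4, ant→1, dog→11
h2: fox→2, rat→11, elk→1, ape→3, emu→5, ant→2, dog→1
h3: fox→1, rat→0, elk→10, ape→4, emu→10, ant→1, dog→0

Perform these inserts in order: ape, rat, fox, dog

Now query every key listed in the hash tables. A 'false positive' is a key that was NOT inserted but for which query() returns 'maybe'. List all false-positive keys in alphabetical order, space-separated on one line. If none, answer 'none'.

Answer: ant

Derivation:
Start: bits=000000000000
After insert 'ape': sets bits 1 3 4 -> bits=010110000000
After insert 'rat': sets bits 0 4 11 -> bits=110110000001
After insert 'fox': sets bits 1 2 10 -> bits=111110000011
After insert 'dog': sets bits 0 1 11 -> bits=111110000011
Not inserted: ant elk emu — query each against bits=111110000011:
query ant: checks bit1=1, bit2=1 (all 1) -> maybe => FALSE POSITIVE
query elk: checks bit1=1, bit7=0, bit10=1 (has a 0) -> no => not a false positive
query emu: checks bit4=1, bit5=0, bit10=1 (has a 0) -> no => not a false positive
False positives (alphabetical): ant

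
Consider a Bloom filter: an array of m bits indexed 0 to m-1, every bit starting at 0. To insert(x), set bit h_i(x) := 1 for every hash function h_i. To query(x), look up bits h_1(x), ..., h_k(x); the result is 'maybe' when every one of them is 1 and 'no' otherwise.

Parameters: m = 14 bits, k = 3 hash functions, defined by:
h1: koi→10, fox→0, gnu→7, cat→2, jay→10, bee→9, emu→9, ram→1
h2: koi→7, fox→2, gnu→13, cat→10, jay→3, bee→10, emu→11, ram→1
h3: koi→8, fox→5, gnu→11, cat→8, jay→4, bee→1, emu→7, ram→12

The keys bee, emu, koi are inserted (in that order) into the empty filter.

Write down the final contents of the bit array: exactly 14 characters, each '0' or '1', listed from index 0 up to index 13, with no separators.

Start: bits=00000000000000
After insert 'bee': sets bits 1 9 10 -> bits=01000000011000
After insert 'emu': sets bits 7 9 11 -> bits=01000001011100
After insert 'koi': sets bits 7 8 10 -> bits=01000001111100

Answer: 01000001111100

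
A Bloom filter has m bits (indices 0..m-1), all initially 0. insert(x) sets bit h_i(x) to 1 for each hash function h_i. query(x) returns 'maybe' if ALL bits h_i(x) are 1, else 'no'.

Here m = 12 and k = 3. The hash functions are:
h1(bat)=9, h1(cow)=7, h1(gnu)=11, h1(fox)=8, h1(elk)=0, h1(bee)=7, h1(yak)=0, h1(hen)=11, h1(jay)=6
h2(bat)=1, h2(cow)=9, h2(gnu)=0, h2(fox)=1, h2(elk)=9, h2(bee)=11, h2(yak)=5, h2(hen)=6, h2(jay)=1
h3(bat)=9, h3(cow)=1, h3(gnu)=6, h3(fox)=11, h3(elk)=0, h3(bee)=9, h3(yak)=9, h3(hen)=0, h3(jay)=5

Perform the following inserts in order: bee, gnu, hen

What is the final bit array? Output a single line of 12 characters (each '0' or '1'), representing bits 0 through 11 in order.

Answer: 100000110101

Derivation:
Start: bits=000000000000
After insert 'bee': sets bits 7 9 11 -> bits=000000010101
After insert 'gnu': sets bits 0 6 11 -> bits=100000110101
After insert 'hen': sets bits 0 6 11 -> bits=100000110101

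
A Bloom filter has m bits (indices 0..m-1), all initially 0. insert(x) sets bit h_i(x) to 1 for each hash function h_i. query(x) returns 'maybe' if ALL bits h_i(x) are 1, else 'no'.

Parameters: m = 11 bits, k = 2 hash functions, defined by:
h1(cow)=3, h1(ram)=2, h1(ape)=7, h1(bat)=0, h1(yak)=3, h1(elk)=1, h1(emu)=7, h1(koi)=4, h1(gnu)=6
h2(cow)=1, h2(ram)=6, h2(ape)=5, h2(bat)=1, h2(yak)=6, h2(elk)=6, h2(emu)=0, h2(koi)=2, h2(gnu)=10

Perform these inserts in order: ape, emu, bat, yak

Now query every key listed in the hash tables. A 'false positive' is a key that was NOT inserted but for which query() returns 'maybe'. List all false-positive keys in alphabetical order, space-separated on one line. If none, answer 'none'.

Start: bits=00000000000
After insert 'ape': sets bits 5 7 -> bits=00000101000
After insert 'emu': sets bits 0 7 -> bits=10000101000
After insert 'bat': sets bits 0 1 -> bits=11000101000
After insert 'yak': sets bits 3 6 -> bits=11010111000
Not inserted: cow elk gnu koi ram — query each against bits=11010111000:
query cow: checks bit1=1, bit3=1 (all 1) -> maybe => FALSE POSITIVE
query elk: checks bit1=1, bit6=1 (all 1) -> maybe => FALSE POSITIVE
query gnu: checks bit6=1, bit10=0 (has a 0) -> no => not a false positive
query koi: checks bit2=0, bit4=0 (has a 0) -> no => not a false positive
query ram: checks bit2=0, bit6=1 (has a 0) -> no => not a false positive
False positives (alphabetical): cow elk

Answer: cow elk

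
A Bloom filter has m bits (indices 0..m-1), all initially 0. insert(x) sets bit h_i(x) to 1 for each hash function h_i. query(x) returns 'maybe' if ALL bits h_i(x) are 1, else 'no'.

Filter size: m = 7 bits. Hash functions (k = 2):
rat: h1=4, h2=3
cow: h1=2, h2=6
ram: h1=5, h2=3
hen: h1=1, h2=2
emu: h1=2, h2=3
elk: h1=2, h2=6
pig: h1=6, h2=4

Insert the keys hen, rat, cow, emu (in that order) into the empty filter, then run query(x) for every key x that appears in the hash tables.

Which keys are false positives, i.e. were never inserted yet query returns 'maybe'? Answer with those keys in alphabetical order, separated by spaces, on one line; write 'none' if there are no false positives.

Start: bits=0000000
After insert 'hen': sets bits 1 2 -> bits=0110000
After insert 'rat': sets bits 3 4 -> bits=0111100
After insert 'cow': sets bits 2 6 -> bits=0111101
After insert 'emu': sets bits 2 3 -> bits=0111101
Not inserted: elk pig ram — query each against bits=0111101:
query elk: checks bit2=1, bit6=1 (all 1) -> maybe => FALSE POSITIVE
query pig: checks bit4=1, bit6=1 (all 1) -> maybe => FALSE POSITIVE
query ram: checks bit3=1, bit5=0 (has a 0) -> no => not a false positive
False positives (alphabetical): elk pig

Answer: elk pig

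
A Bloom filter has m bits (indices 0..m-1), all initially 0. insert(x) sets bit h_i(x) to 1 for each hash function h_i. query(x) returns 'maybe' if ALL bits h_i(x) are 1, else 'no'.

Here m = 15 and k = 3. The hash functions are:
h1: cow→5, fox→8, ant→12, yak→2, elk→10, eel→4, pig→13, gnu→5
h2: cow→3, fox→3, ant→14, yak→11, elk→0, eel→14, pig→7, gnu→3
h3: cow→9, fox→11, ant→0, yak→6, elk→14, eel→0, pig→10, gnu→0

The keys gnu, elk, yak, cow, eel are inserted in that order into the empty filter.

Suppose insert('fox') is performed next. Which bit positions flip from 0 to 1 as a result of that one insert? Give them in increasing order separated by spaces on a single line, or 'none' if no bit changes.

Answer: 8

Derivation:
Start: bits=000000000000000
After insert 'gnu': sets bits 0 3 5 -> bits=100101000000000
After insert 'elk': sets bits 0 10 14 -> bits=100101000010001
After insert 'yak': sets bits 2 6 11 -> bits=101101100011001
After insert 'cow': sets bits 3 5 9 -> bits=101101100111001
After insert 'eel': sets bits 0 4 14 -> bits=101111100111001
insert 'fox' would touch bits 3 8 11; currently bit3=1, bit8=0, bit11=1
Bits that are 0 among those (would change 0->1): 8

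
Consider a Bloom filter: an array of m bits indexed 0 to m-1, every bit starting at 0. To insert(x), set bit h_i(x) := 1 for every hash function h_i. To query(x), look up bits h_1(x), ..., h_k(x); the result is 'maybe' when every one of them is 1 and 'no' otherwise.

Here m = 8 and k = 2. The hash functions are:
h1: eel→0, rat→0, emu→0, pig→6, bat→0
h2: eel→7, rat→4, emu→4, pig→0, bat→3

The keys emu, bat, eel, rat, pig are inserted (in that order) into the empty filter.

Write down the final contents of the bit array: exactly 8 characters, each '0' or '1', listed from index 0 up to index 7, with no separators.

Answer: 10011011

Derivation:
Start: bits=00000000
After insert 'emu': sets bits 0 4 -> bits=10001000
After insert 'bat': sets bits 0 3 -> bits=10011000
After insert 'eel': sets bits 0 7 -> bits=10011001
After insert 'rat': sets bits 0 4 -> bits=10011001
After insert 'pig': sets bits 0 6 -> bits=10011011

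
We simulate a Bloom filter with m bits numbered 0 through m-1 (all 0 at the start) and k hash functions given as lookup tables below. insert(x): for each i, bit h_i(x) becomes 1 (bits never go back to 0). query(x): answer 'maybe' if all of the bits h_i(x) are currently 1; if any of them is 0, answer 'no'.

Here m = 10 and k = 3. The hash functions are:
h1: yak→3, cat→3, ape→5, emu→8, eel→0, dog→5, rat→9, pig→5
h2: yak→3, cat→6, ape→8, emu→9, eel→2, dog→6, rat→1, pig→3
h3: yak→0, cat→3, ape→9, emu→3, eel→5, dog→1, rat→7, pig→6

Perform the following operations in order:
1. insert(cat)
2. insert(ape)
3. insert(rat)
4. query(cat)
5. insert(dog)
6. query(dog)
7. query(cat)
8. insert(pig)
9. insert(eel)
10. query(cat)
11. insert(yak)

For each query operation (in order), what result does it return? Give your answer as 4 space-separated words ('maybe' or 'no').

Answer: maybe maybe maybe maybe

Derivation:
Start: bits=0000000000
Op 1: insert cat -> sets bits 3 6 -> bits=0001001000
Op 2: insert ape -> sets bits 5 8 9 -> bits=0001011011
Op 3: insert rat -> sets bits 1 7 9 -> bits=0101011111
Op 4: query cat -> checks bit3=1, bit6=1 (all 1) -> maybe
Op 5: insert dog -> sets bits 1 5 6 -> bits=0101011111
Op 6: query dog -> checks bit1=1, bit5=1, bit6=1 (all 1) -> maybe
Op 7: query cat -> checks bit3=1, bit6=1 (all 1) -> maybe
Op 8: insert pig -> sets bits 3 5 6 -> bits=0101011111
Op 9: insert eel -> sets bits 0 2 5 -> bits=1111011111
Op 10: query cat -> checks bit3=1, bit6=1 (all 1) -> maybe
Op 11: insert yak -> sets bits 0 3 -> bits=1111011111
Query results in order: maybe maybe maybe maybe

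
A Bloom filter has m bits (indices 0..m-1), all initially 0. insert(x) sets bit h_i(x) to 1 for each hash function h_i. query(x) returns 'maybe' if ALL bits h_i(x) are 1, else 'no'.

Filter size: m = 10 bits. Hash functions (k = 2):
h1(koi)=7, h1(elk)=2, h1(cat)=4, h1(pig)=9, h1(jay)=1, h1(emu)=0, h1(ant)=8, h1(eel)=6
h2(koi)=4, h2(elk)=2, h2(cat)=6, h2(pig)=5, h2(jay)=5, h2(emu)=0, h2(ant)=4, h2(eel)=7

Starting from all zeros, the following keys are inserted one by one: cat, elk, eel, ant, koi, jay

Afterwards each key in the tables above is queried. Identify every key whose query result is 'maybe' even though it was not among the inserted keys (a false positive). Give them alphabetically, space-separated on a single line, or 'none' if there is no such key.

Answer: none

Derivation:
Start: bits=0000000000
After insert 'cat': sets bits 4 6 -> bits=0000101000
After insert 'elk': sets bits 2 -> bits=0010101000
After insert 'eel': sets bits 6 7 -> bits=0010101100
After insert 'ant': sets bits 4 8 -> bits=0010101110
After insert 'koi': sets bits 4 7 -> bits=0010101110
After insert 'jay': sets bits 1 5 -> bits=0110111110
Not inserted: emu pig — query each against bits=0110111110:
query emu: checks bit0=0 (has a 0) -> no => not a false positive
query pig: checks bit5=1, bit9=0 (has a 0) -> no => not a false positive
False positives (alphabetical): none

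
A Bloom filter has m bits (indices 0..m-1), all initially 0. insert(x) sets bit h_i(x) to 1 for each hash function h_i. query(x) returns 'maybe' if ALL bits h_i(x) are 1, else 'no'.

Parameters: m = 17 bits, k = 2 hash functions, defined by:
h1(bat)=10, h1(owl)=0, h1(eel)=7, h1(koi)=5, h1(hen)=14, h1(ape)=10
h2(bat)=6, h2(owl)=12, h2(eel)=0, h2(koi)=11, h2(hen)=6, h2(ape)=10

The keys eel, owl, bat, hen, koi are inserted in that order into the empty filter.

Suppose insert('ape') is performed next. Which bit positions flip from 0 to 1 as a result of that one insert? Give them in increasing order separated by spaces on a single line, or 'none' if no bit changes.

Answer: none

Derivation:
Start: bits=00000000000000000
After insert 'eel': sets bits 0 7 -> bits=10000001000000000
After insert 'owl': sets bits 0 12 -> bits=10000001000010000
After insert 'bat': sets bits 6 10 -> bits=10000011001010000
After insert 'hen': sets bits 6 14 -> bits=10000011001010100
After insert 'koi': sets bits 5 11 -> bits=10000111001110100
insert 'ape' would touch bits 10; currently bit10=1
Bits that are 0 among those (would change 0->1): none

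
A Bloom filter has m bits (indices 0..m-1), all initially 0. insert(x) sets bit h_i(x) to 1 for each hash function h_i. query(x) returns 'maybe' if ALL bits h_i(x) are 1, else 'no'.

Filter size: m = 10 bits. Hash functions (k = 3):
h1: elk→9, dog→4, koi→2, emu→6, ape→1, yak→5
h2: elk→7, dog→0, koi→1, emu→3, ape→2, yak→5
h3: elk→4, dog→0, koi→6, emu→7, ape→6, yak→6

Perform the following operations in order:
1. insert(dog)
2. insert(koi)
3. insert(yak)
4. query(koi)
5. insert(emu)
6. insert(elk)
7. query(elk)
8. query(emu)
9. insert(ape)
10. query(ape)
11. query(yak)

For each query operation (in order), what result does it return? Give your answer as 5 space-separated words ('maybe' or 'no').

Answer: maybe maybe maybe maybe maybe

Derivation:
Start: bits=0000000000
Op 1: insert dog -> sets bits 0 4 -> bits=1000100000
Op 2: insert koi -> sets bits 1 2 6 -> bits=1110101000
Op 3: insert yak -> sets bits 5 6 -> bits=1110111000
Op 4: query koi -> checks bit1=1, bit2=1, bit6=1 (all 1) -> maybe
Op 5: insert emu -> sets bits 3 6 7 -> bits=1111111100
Op 6: insert elk -> sets bits 4 7 9 -> bits=1111111101
Op 7: query elk -> checks bit4=1, bit7=1, bit9=1 (all 1) -> maybe
Op 8: query emu -> checks bit3=1, bit6=1, bit7=1 (all 1) -> maybe
Op 9: insert ape -> sets bits 1 2 6 -> bits=1111111101
Op 10: query ape -> checks bit1=1, bit2=1, bit6=1 (all 1) -> maybe
Op 11: query yak -> checks bit5=1, bit6=1 (all 1) -> maybe
Query results in order: maybe maybe maybe maybe maybe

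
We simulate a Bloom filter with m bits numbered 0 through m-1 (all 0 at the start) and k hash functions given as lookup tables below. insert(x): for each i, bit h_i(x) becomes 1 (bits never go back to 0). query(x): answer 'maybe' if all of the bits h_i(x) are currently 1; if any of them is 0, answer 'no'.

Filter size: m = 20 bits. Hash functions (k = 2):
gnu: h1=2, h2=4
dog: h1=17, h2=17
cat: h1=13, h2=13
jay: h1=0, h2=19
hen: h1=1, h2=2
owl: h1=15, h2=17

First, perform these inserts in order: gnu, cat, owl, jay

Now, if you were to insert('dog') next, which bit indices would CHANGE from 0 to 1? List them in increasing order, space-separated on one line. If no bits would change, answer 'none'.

Answer: none

Derivation:
Start: bits=00000000000000000000
After insert 'gnu': sets bits 2 4 -> bits=00101000000000000000
After insert 'cat': sets bits 13 -> bits=00101000000001000000
After insert 'owl': sets bits 15 17 -> bits=00101000000001010100
After insert 'jay': sets bits 0 19 -> bits=10101000000001010101
insert 'dog' would touch bits 17; currently bit17=1
Bits that are 0 among those (would change 0->1): none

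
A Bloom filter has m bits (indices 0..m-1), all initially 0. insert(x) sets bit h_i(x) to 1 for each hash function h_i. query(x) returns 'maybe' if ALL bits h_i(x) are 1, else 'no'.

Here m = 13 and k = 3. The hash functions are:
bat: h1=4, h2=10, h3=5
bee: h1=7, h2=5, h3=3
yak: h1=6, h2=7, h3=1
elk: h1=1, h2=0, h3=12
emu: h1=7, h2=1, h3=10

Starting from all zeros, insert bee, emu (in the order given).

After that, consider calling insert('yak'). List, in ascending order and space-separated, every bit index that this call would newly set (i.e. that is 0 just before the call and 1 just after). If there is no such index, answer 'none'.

Start: bits=0000000000000
After insert 'bee': sets bits 3 5 7 -> bits=0001010100000
After insert 'emu': sets bits 1 7 10 -> bits=0101010100100
insert 'yak' would touch bits 1 6 7; currently bit1=1, bit6=0, bit7=1
Bits that are 0 among those (would change 0->1): 6

Answer: 6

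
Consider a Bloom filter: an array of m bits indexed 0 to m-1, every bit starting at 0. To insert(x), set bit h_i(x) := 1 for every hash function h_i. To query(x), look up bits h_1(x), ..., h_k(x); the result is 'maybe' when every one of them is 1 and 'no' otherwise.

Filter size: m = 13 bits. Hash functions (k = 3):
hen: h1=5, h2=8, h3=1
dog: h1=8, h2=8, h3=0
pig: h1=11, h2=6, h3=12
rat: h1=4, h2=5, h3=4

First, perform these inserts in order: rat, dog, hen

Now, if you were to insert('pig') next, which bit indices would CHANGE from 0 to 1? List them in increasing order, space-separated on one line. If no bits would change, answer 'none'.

Start: bits=0000000000000
After insert 'rat': sets bits 4 5 -> bits=0000110000000
After insert 'dog': sets bits 0 8 -> bits=1000110010000
After insert 'hen': sets bits 1 5 8 -> bits=1100110010000
insert 'pig' would touch bits 6 11 12; currently bit6=0, bit11=0, bit12=0
Bits that are 0 among those (would change 0->1): 6 11 12

Answer: 6 11 12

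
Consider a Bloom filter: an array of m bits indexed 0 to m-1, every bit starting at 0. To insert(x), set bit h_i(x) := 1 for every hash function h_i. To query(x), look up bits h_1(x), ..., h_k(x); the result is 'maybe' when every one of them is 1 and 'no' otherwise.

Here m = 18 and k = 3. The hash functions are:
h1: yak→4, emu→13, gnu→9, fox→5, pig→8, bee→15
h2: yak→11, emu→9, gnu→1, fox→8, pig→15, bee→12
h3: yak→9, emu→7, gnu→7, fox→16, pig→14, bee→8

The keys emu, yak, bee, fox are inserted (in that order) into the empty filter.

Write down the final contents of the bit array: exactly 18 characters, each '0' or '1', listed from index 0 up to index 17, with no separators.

Start: bits=000000000000000000
After insert 'emu': sets bits 7 9 13 -> bits=000000010100010000
After insert 'yak': sets bits 4 9 11 -> bits=000010010101010000
After insert 'bee': sets bits 8 12 15 -> bits=000010011101110100
After insert 'fox': sets bits 5 8 16 -> bits=000011011101110110

Answer: 000011011101110110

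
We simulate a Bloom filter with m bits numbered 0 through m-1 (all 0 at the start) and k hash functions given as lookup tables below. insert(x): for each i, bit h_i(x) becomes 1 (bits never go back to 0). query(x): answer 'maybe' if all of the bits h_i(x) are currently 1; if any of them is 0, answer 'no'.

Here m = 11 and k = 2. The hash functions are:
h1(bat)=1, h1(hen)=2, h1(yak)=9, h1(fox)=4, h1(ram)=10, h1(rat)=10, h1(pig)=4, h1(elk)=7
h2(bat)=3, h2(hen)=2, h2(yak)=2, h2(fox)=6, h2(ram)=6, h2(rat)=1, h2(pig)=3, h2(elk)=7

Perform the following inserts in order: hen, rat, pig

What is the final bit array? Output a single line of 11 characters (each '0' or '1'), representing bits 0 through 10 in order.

Answer: 01111000001

Derivation:
Start: bits=00000000000
After insert 'hen': sets bits 2 -> bits=00100000000
After insert 'rat': sets bits 1 10 -> bits=01100000001
After insert 'pig': sets bits 3 4 -> bits=01111000001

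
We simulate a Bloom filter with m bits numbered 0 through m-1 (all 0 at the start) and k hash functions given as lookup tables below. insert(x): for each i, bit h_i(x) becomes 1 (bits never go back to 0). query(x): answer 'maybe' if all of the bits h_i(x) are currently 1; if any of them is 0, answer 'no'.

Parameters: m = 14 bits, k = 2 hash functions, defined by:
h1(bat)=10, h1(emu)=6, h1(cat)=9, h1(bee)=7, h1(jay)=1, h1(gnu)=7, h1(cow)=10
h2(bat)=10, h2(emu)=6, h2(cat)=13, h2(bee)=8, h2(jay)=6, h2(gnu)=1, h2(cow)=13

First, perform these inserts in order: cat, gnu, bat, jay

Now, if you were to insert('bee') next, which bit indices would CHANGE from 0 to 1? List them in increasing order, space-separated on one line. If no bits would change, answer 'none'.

Answer: 8

Derivation:
Start: bits=00000000000000
After insert 'cat': sets bits 9 13 -> bits=00000000010001
After insert 'gnu': sets bits 1 7 -> bits=01000001010001
After insert 'bat': sets bits 10 -> bits=01000001011001
After insert 'jay': sets bits 1 6 -> bits=01000011011001
insert 'bee' would touch bits 7 8; currently bit7=1, bit8=0
Bits that are 0 among those (would change 0->1): 8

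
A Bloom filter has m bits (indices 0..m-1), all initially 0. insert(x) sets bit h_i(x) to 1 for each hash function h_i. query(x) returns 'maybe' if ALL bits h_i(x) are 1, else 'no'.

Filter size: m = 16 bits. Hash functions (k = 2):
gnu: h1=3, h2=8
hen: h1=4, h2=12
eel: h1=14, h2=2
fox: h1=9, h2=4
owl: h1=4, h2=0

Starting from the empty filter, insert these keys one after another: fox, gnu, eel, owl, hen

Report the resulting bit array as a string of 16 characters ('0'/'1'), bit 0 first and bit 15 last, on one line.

Start: bits=0000000000000000
After insert 'fox': sets bits 4 9 -> bits=0000100001000000
After insert 'gnu': sets bits 3 8 -> bits=0001100011000000
After insert 'eel': sets bits 2 14 -> bits=0011100011000010
After insert 'owl': sets bits 0 4 -> bits=1011100011000010
After insert 'hen': sets bits 4 12 -> bits=1011100011001010

Answer: 1011100011001010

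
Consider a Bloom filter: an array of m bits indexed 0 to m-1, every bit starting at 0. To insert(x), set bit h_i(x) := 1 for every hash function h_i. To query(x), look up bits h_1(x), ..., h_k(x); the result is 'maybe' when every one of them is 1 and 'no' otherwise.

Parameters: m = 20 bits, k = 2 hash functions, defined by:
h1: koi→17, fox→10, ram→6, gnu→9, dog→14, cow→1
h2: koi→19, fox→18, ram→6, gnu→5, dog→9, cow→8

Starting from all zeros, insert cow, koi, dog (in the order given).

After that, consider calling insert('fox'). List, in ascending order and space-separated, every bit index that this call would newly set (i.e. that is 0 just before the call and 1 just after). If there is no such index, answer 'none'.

Answer: 10 18

Derivation:
Start: bits=00000000000000000000
After insert 'cow': sets bits 1 8 -> bits=01000000100000000000
After insert 'koi': sets bits 17 19 -> bits=01000000100000000101
After insert 'dog': sets bits 9 14 -> bits=01000000110000100101
insert 'fox' would touch bits 10 18; currently bit10=0, bit18=0
Bits that are 0 among those (would change 0->1): 10 18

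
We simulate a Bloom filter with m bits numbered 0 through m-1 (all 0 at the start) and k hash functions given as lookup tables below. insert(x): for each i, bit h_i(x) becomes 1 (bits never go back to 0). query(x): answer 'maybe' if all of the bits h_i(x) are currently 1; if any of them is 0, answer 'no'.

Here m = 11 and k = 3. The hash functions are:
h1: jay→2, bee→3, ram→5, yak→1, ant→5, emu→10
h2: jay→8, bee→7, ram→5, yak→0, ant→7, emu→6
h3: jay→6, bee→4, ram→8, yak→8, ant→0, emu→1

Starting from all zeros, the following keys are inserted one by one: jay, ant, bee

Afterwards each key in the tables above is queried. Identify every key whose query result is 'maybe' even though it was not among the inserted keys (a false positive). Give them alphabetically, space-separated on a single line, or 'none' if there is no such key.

Start: bits=00000000000
After insert 'jay': sets bits 2 6 8 -> bits=00100010100
After insert 'ant': sets bits 0 5 7 -> bits=10100111100
After insert 'bee': sets bits 3 4 7 -> bits=10111111100
Not inserted: emu ram yak — query each against bits=10111111100:
query emu: checks bit1=0, bit6=1, bit10=0 (has a 0) -> no => not a false positive
query ram: checks bit5=1, bit8=1 (all 1) -> maybe => FALSE POSITIVE
query yak: checks bit0=1, bit1=0, bit8=1 (has a 0) -> no => not a false positive
False positives (alphabetical): ram

Answer: ram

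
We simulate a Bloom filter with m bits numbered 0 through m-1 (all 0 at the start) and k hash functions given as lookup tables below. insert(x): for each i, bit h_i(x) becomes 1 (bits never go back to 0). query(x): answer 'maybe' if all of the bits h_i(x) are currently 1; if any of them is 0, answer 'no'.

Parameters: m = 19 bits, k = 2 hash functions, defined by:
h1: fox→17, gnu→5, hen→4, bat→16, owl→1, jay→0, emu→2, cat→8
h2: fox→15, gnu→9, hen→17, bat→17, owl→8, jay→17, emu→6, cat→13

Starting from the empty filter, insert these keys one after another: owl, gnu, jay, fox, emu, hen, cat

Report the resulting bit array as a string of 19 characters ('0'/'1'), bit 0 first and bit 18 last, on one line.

Start: bits=0000000000000000000
After insert 'owl': sets bits 1 8 -> bits=0100000010000000000
After insert 'gnu': sets bits 5 9 -> bits=0100010011000000000
After insert 'jay': sets bits 0 17 -> bits=1100010011000000010
After insert 'fox': sets bits 15 17 -> bits=1100010011000001010
After insert 'emu': sets bits 2 6 -> bits=1110011011000001010
After insert 'hen': sets bits 4 17 -> bits=1110111011000001010
After insert 'cat': sets bits 8 13 -> bits=1110111011000101010

Answer: 1110111011000101010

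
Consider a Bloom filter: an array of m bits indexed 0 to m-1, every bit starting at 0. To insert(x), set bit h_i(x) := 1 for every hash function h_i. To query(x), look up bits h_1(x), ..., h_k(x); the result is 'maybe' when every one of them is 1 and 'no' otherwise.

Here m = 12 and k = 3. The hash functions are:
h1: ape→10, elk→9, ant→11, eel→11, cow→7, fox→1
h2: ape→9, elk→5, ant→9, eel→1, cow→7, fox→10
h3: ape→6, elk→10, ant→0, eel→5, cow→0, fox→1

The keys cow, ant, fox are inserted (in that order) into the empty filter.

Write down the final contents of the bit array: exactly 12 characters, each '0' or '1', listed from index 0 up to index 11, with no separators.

Answer: 110000010111

Derivation:
Start: bits=000000000000
After insert 'cow': sets bits 0 7 -> bits=100000010000
After insert 'ant': sets bits 0 9 11 -> bits=100000010101
After insert 'fox': sets bits 1 10 -> bits=110000010111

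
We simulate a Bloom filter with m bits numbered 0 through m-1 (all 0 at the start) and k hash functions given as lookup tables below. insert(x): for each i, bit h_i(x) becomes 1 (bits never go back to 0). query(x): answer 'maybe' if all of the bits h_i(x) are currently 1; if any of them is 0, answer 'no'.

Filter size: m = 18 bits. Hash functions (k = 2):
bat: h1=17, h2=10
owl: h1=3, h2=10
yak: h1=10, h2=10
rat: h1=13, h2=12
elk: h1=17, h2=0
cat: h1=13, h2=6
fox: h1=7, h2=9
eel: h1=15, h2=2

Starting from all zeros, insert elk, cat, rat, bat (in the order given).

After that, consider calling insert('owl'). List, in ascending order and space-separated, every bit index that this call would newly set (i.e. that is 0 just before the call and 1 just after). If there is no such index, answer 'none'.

Start: bits=000000000000000000
After insert 'elk': sets bits 0 17 -> bits=100000000000000001
After insert 'cat': sets bits 6 13 -> bits=100000100000010001
After insert 'rat': sets bits 12 13 -> bits=100000100000110001
After insert 'bat': sets bits 10 17 -> bits=100000100010110001
insert 'owl' would touch bits 3 10; currently bit3=0, bit10=1
Bits that are 0 among those (would change 0->1): 3

Answer: 3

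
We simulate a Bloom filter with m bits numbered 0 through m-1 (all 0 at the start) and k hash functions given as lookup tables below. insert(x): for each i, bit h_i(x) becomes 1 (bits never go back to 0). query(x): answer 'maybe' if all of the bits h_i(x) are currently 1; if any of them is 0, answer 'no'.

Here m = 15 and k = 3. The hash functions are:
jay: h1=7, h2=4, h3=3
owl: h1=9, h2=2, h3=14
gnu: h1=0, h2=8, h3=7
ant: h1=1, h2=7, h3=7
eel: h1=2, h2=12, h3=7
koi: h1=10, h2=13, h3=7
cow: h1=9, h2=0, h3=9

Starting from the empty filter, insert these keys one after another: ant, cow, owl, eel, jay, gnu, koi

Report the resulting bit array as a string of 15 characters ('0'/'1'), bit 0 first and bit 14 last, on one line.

Answer: 111110011110111

Derivation:
Start: bits=000000000000000
After insert 'ant': sets bits 1 7 -> bits=010000010000000
After insert 'cow': sets bits 0 9 -> bits=110000010100000
After insert 'owl': sets bits 2 9 14 -> bits=111000010100001
After insert 'eel': sets bits 2 7 12 -> bits=111000010100101
After insert 'jay': sets bits 3 4 7 -> bits=111110010100101
After insert 'gnu': sets bits 0 7 8 -> bits=111110011100101
After insert 'koi': sets bits 7 10 13 -> bits=111110011110111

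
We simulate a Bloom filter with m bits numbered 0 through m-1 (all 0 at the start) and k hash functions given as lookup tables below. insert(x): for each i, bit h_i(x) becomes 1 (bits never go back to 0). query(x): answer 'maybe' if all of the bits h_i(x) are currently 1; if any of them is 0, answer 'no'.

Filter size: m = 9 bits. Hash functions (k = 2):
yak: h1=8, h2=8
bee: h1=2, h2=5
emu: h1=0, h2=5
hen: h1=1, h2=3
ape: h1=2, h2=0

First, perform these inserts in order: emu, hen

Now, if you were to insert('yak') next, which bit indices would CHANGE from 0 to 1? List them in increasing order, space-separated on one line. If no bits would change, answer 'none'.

Answer: 8

Derivation:
Start: bits=000000000
After insert 'emu': sets bits 0 5 -> bits=100001000
After insert 'hen': sets bits 1 3 -> bits=110101000
insert 'yak' would touch bits 8; currently bit8=0
Bits that are 0 among those (would change 0->1): 8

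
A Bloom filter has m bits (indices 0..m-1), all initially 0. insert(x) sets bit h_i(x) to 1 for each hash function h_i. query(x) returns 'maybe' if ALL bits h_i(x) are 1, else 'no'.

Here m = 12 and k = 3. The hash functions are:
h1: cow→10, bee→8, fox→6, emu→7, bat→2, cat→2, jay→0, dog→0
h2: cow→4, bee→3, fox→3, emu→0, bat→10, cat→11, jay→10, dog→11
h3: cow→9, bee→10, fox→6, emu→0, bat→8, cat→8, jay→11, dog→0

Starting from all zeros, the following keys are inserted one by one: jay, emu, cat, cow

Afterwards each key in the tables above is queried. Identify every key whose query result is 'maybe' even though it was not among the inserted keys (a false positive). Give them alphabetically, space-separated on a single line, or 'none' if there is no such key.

Start: bits=000000000000
After insert 'jay': sets bits 0 10 11 -> bits=100000000011
After insert 'emu': sets bits 0 7 -> bits=100000010011
After insert 'cat': sets bits 2 8 11 -> bits=101000011011
After insert 'cow': sets bits 4 9 10 -> bits=101010011111
Not inserted: bat bee dog fox — query each against bits=101010011111:
query bat: checks bit2=1, bit8=1, bit10=1 (all 1) -> maybe => FALSE POSITIVE
query bee: checks bit3=0, bit8=1, bit10=1 (has a 0) -> no => not a false positive
query dog: checks bit0=1, bit11=1 (all 1) -> maybe => FALSE POSITIVE
query fox: checks bit3=0, bit6=0 (has a 0) -> no => not a false positive
False positives (alphabetical): bat dog

Answer: bat dog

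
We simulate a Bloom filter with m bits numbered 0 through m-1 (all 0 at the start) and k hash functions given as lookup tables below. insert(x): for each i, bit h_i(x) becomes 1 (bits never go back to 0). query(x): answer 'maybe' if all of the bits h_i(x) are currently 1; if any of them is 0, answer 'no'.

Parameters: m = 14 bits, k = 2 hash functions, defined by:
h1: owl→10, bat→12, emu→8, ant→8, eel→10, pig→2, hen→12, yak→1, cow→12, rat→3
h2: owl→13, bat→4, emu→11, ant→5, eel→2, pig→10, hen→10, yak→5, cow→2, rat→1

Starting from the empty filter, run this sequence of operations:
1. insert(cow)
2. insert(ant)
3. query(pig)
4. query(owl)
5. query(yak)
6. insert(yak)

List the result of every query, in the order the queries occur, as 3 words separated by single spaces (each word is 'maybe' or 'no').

Answer: no no no

Derivation:
Start: bits=00000000000000
Op 1: insert cow -> sets bits 2 12 -> bits=00100000000010
Op 2: insert ant -> sets bits 5 8 -> bits=00100100100010
Op 3: query pig -> checks bit2=1, bit10=0 (has a 0) -> no
Op 4: query owl -> checks bit10=0, bit13=0 (has a 0) -> no
Op 5: query yak -> checks bit1=0, bit5=1 (has a 0) -> no
Op 6: insert yak -> sets bits 1 5 -> bits=01100100100010
Query results in order: no no no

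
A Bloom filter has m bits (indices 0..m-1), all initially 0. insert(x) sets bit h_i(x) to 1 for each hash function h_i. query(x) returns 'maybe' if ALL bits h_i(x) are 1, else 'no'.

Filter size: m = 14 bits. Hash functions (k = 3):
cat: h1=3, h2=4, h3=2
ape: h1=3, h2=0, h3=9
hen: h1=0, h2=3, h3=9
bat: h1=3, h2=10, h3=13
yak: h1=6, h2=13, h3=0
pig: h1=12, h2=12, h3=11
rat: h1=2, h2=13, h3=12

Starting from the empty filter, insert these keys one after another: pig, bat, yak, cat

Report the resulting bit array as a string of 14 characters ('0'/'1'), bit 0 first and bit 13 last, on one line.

Start: bits=00000000000000
After insert 'pig': sets bits 11 12 -> bits=00000000000110
After insert 'bat': sets bits 3 10 13 -> bits=00010000001111
After insert 'yak': sets bits 0 6 13 -> bits=10010010001111
After insert 'cat': sets bits 2 3 4 -> bits=10111010001111

Answer: 10111010001111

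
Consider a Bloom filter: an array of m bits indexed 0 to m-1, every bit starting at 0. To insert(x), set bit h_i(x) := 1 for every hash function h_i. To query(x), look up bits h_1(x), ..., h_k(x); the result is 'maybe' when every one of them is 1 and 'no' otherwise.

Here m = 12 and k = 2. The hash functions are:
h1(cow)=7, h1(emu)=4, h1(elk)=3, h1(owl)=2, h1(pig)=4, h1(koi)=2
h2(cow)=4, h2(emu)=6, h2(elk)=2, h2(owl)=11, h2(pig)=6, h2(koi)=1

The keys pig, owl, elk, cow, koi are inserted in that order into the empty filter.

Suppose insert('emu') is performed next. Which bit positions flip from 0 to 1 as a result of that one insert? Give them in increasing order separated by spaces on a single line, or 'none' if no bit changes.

Answer: none

Derivation:
Start: bits=000000000000
After insert 'pig': sets bits 4 6 -> bits=000010100000
After insert 'owl': sets bits 2 11 -> bits=001010100001
After insert 'elk': sets bits 2 3 -> bits=001110100001
After insert 'cow': sets bits 4 7 -> bits=001110110001
After insert 'koi': sets bits 1 2 -> bits=011110110001
insert 'emu' would touch bits 4 6; currently bit4=1, bit6=1
Bits that are 0 among those (would change 0->1): none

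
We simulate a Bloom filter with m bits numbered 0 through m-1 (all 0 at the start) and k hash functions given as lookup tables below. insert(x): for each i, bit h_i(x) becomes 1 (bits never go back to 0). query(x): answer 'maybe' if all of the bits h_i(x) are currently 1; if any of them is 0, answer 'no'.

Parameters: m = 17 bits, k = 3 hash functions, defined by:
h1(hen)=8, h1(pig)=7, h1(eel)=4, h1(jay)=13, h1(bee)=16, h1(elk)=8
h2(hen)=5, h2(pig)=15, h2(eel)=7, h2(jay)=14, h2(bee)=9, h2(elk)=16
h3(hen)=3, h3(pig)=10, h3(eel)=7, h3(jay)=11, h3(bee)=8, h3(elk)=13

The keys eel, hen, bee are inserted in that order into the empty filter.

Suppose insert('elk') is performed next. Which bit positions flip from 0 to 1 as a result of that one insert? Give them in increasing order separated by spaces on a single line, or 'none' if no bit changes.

Start: bits=00000000000000000
After insert 'eel': sets bits 4 7 -> bits=00001001000000000
After insert 'hen': sets bits 3 5 8 -> bits=00011101100000000
After insert 'bee': sets bits 8 9 16 -> bits=00011101110000001
insert 'elk' would touch bits 8 13 16; currently bit8=1, bit13=0, bit16=1
Bits that are 0 among those (would change 0->1): 13

Answer: 13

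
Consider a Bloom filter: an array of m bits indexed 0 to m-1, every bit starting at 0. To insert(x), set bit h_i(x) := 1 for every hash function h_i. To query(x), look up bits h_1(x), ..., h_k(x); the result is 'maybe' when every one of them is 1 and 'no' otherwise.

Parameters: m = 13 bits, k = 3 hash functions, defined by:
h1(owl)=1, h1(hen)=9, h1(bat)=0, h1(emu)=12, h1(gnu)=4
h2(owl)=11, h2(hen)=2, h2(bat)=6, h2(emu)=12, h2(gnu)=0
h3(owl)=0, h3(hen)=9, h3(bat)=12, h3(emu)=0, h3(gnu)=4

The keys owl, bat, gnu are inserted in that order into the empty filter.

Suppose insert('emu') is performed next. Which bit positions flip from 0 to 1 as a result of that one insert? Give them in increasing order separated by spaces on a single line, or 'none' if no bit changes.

Answer: none

Derivation:
Start: bits=0000000000000
After insert 'owl': sets bits 0 1 11 -> bits=1100000000010
After insert 'bat': sets bits 0 6 12 -> bits=1100001000011
After insert 'gnu': sets bits 0 4 -> bits=1100101000011
insert 'emu' would touch bits 0 12; currently bit0=1, bit12=1
Bits that are 0 among those (would change 0->1): none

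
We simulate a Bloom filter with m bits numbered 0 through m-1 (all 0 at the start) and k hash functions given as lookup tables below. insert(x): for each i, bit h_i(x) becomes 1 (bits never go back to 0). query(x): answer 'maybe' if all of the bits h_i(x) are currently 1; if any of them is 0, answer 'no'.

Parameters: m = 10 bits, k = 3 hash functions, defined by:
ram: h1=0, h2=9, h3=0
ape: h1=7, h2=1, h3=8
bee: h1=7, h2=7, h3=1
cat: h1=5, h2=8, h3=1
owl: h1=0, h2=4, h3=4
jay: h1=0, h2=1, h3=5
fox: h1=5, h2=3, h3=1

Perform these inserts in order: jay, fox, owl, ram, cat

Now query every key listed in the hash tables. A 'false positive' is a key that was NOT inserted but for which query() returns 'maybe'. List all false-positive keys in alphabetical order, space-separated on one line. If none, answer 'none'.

Start: bits=0000000000
After insert 'jay': sets bits 0 1 5 -> bits=1100010000
After insert 'fox': sets bits 1 3 5 -> bits=1101010000
After insert 'owl': sets bits 0 4 -> bits=1101110000
After insert 'ram': sets bits 0 9 -> bits=1101110001
After insert 'cat': sets bits 1 5 8 -> bits=1101110011
Not inserted: ape bee — query each against bits=1101110011:
query ape: checks bit1=1, bit7=0, bit8=1 (has a 0) -> no => not a false positive
query bee: checks bit1=1, bit7=0 (has a 0) -> no => not a false positive
False positives (alphabetical): none

Answer: none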